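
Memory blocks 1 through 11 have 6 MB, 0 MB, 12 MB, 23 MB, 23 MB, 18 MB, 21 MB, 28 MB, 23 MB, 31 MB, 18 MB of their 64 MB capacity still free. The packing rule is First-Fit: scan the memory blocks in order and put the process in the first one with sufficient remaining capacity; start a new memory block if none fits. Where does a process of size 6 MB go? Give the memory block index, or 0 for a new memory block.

Memory blocks with room: memory block 1 (6 MB), memory block 3 (12 MB), memory block 4 (23 MB), memory block 5 (23 MB), memory block 6 (18 MB), memory block 7 (21 MB), memory block 8 (28 MB), memory block 9 (23 MB), memory block 10 (31 MB), memory block 11 (18 MB).
The first with room is memory block 1.

1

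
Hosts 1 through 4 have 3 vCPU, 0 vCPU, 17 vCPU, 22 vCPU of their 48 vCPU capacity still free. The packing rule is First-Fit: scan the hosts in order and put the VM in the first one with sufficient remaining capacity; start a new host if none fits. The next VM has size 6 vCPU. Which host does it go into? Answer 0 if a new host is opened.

3

Hosts with room: host 3 (17 vCPU), host 4 (22 vCPU).
The first with room is host 3.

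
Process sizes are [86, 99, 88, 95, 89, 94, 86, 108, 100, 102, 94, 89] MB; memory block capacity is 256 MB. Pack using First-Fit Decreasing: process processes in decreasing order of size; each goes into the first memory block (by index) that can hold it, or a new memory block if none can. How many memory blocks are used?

6 memory blocks

Sorted descending: 108, 102, 100, 99, 95, 94, 94, 89, 89, 88, 86, 86.
108 MB → memory block 1 (remaining 148 MB)
102 MB → memory block 1 (remaining 46 MB)
100 MB → memory block 2 (remaining 156 MB)
99 MB → memory block 2 (remaining 57 MB)
95 MB → memory block 3 (remaining 161 MB)
94 MB → memory block 3 (remaining 67 MB)
94 MB → memory block 4 (remaining 162 MB)
89 MB → memory block 4 (remaining 73 MB)
89 MB → memory block 5 (remaining 167 MB)
88 MB → memory block 5 (remaining 79 MB)
86 MB → memory block 6 (remaining 170 MB)
86 MB → memory block 6 (remaining 84 MB)
Final memory blocks: [108,102] [100,99] [95,94] [94,89] [89,88] [86,86].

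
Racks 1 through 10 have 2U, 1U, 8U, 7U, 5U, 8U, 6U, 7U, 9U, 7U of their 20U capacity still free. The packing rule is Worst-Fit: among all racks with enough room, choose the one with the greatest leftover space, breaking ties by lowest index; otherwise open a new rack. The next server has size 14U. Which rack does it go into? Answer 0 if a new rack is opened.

0

No rack has ≥ 14U free, so a new rack is opened.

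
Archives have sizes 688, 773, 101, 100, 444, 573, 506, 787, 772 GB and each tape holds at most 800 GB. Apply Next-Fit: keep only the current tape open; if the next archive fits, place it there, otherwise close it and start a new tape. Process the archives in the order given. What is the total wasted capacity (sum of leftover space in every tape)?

tape 1: place 688 GB, 112 GB left
tape 2: place 773 GB, 27 GB left
tape 3: place 101 GB, 699 GB left
tape 3: place 100 GB, 599 GB left
tape 3: place 444 GB, 155 GB left
tape 4: place 573 GB, 227 GB left
tape 5: place 506 GB, 294 GB left
tape 6: place 787 GB, 13 GB left
tape 7: place 772 GB, 28 GB left
7 tapes × 800 GB = 5600 GB; used 4744 GB; unused 856 GB.

856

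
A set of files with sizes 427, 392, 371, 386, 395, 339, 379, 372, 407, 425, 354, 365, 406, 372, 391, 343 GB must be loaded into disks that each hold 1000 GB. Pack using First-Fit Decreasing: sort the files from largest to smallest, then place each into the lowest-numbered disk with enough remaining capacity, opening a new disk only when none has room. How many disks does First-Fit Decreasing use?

Sorted descending: 427, 425, 407, 406, 395, 392, 391, 386, 379, 372, 372, 371, 365, 354, 343, 339.
disk 1: place 427 GB, 573 GB left
disk 1: place 425 GB, 148 GB left
disk 2: place 407 GB, 593 GB left
disk 2: place 406 GB, 187 GB left
disk 3: place 395 GB, 605 GB left
disk 3: place 392 GB, 213 GB left
disk 4: place 391 GB, 609 GB left
disk 4: place 386 GB, 223 GB left
disk 5: place 379 GB, 621 GB left
disk 5: place 372 GB, 249 GB left
disk 6: place 372 GB, 628 GB left
disk 6: place 371 GB, 257 GB left
disk 7: place 365 GB, 635 GB left
disk 7: place 354 GB, 281 GB left
disk 8: place 343 GB, 657 GB left
disk 8: place 339 GB, 318 GB left
Final disks: [427,425] [407,406] [395,392] [391,386] [379,372] [372,371] [365,354] [343,339].

8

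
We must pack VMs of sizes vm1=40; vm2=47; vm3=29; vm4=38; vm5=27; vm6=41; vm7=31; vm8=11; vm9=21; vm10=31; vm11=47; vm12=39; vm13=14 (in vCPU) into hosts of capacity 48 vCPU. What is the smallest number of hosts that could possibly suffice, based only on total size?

Total size = 40 + 47 + 29 + 38 + 27 + 41 + 31 + 11 + 21 + 31 + 47 + 39 + 14 = 416 vCPU.
⌈416 / 48⌉ = 9.

9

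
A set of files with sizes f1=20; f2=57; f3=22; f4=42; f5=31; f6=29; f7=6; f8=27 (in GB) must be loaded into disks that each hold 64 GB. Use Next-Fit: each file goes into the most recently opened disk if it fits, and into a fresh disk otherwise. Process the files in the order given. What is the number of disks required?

5

f1 (20 GB) → disk 1 (remaining 44 GB)
f2 (57 GB) → disk 2 (remaining 7 GB)
f3 (22 GB) → disk 3 (remaining 42 GB)
f4 (42 GB) → disk 3 (remaining 0 GB)
f5 (31 GB) → disk 4 (remaining 33 GB)
f6 (29 GB) → disk 4 (remaining 4 GB)
f7 (6 GB) → disk 5 (remaining 58 GB)
f8 (27 GB) → disk 5 (remaining 31 GB)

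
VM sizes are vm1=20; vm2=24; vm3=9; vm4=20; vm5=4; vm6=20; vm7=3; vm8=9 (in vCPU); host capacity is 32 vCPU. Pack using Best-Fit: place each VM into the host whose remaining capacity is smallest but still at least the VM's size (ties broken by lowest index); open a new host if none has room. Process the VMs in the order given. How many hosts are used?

4

Put vm1 (20 vCPU) in host 1; 12 vCPU remain.
Put vm2 (24 vCPU) in host 2; 8 vCPU remain.
Put vm3 (9 vCPU) in host 1; 3 vCPU remain.
Put vm4 (20 vCPU) in host 3; 12 vCPU remain.
Put vm5 (4 vCPU) in host 2; 4 vCPU remain.
Put vm6 (20 vCPU) in host 4; 12 vCPU remain.
Put vm7 (3 vCPU) in host 1; 0 vCPU remain.
Put vm8 (9 vCPU) in host 3; 3 vCPU remain.
Final hosts: [20,9,3] [24,4] [20,9] [20].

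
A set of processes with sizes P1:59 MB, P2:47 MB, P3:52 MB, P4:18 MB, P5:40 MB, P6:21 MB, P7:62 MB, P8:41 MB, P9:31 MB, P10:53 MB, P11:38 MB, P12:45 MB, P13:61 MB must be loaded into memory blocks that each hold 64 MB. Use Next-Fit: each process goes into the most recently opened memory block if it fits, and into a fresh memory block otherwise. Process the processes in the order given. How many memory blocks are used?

P1 (59 MB) → memory block 1 (remaining 5 MB)
P2 (47 MB) → memory block 2 (remaining 17 MB)
P3 (52 MB) → memory block 3 (remaining 12 MB)
P4 (18 MB) → memory block 4 (remaining 46 MB)
P5 (40 MB) → memory block 4 (remaining 6 MB)
P6 (21 MB) → memory block 5 (remaining 43 MB)
P7 (62 MB) → memory block 6 (remaining 2 MB)
P8 (41 MB) → memory block 7 (remaining 23 MB)
P9 (31 MB) → memory block 8 (remaining 33 MB)
P10 (53 MB) → memory block 9 (remaining 11 MB)
P11 (38 MB) → memory block 10 (remaining 26 MB)
P12 (45 MB) → memory block 11 (remaining 19 MB)
P13 (61 MB) → memory block 12 (remaining 3 MB)
Final memory blocks: [59] [47] [52] [18,40] [21] [62] [41] [31] [53] [38] [45] [61].

12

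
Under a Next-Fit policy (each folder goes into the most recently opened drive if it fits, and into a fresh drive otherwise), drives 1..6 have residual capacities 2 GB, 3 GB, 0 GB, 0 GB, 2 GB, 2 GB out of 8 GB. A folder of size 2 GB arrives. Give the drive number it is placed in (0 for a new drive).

Next-Fit only looks at drive 6, which has 2 GB free.
2 GB fits there.

6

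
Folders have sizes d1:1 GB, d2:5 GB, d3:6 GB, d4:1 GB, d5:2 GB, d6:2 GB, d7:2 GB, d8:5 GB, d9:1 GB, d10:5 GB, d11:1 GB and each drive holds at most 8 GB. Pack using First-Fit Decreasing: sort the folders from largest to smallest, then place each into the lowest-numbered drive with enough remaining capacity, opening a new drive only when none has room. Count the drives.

4 drives

Sorted descending: 6, 5, 5, 5, 2, 2, 2, 1, 1, 1, 1.
6 GB → drive 1 (remaining 2 GB)
5 GB → drive 2 (remaining 3 GB)
5 GB → drive 3 (remaining 3 GB)
5 GB → drive 4 (remaining 3 GB)
2 GB → drive 1 (remaining 0 GB)
2 GB → drive 2 (remaining 1 GB)
2 GB → drive 3 (remaining 1 GB)
1 GB → drive 2 (remaining 0 GB)
1 GB → drive 3 (remaining 0 GB)
1 GB → drive 4 (remaining 2 GB)
1 GB → drive 4 (remaining 1 GB)
Final drives: [6,2] [5,2,1] [5,2,1] [5,1,1].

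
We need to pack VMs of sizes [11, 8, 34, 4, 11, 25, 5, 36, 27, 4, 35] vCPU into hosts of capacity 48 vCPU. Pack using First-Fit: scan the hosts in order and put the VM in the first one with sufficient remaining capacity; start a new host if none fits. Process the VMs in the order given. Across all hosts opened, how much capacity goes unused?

11 vCPU → host 1 (remaining 37 vCPU)
8 vCPU → host 1 (remaining 29 vCPU)
34 vCPU → host 2 (remaining 14 vCPU)
4 vCPU → host 1 (remaining 25 vCPU)
11 vCPU → host 1 (remaining 14 vCPU)
25 vCPU → host 3 (remaining 23 vCPU)
5 vCPU → host 1 (remaining 9 vCPU)
36 vCPU → host 4 (remaining 12 vCPU)
27 vCPU → host 5 (remaining 21 vCPU)
4 vCPU → host 1 (remaining 5 vCPU)
35 vCPU → host 6 (remaining 13 vCPU)
6 hosts × 48 vCPU = 288 vCPU; used 200 vCPU; unused 88 vCPU.

88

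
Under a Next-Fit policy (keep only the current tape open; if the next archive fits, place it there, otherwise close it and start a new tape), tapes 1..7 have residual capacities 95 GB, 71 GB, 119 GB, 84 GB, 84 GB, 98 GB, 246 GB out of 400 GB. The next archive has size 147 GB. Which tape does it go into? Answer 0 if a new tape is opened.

7

Next-Fit only looks at tape 7, which has 246 GB free.
147 GB fits there.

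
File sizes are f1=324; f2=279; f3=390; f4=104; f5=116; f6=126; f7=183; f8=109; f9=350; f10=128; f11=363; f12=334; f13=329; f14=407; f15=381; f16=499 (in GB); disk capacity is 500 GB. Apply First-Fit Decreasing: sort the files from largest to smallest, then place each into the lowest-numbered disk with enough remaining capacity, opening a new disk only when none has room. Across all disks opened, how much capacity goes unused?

578

Sorted descending: 499, 407, 390, 381, 363, 350, 334, 329, 324, 279, 183, 128, 126, 116, 109, 104.
499 GB → disk 1 (remaining 1 GB)
407 GB → disk 2 (remaining 93 GB)
390 GB → disk 3 (remaining 110 GB)
381 GB → disk 4 (remaining 119 GB)
363 GB → disk 5 (remaining 137 GB)
350 GB → disk 6 (remaining 150 GB)
334 GB → disk 7 (remaining 166 GB)
329 GB → disk 8 (remaining 171 GB)
324 GB → disk 9 (remaining 176 GB)
279 GB → disk 10 (remaining 221 GB)
183 GB → disk 10 (remaining 38 GB)
128 GB → disk 5 (remaining 9 GB)
126 GB → disk 6 (remaining 24 GB)
116 GB → disk 4 (remaining 3 GB)
109 GB → disk 3 (remaining 1 GB)
104 GB → disk 7 (remaining 62 GB)
10 disks × 500 GB = 5000 GB; used 4422 GB; unused 578 GB.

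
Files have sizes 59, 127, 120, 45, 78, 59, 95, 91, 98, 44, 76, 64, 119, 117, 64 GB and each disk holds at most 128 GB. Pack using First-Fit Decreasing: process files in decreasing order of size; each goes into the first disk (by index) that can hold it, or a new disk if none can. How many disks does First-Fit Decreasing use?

11 disks

Sorted descending: 127, 120, 119, 117, 98, 95, 91, 78, 76, 64, 64, 59, 59, 45, 44.
127 GB → disk 1 (remaining 1 GB)
120 GB → disk 2 (remaining 8 GB)
119 GB → disk 3 (remaining 9 GB)
117 GB → disk 4 (remaining 11 GB)
98 GB → disk 5 (remaining 30 GB)
95 GB → disk 6 (remaining 33 GB)
91 GB → disk 7 (remaining 37 GB)
78 GB → disk 8 (remaining 50 GB)
76 GB → disk 9 (remaining 52 GB)
64 GB → disk 10 (remaining 64 GB)
64 GB → disk 10 (remaining 0 GB)
59 GB → disk 11 (remaining 69 GB)
59 GB → disk 11 (remaining 10 GB)
45 GB → disk 8 (remaining 5 GB)
44 GB → disk 9 (remaining 8 GB)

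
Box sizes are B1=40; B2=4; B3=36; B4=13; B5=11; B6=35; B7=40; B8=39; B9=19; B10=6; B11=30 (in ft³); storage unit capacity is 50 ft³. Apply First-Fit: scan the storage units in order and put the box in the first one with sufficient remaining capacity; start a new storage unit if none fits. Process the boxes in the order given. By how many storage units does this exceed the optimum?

0

First-Fit: [40,4,6] [36,13] [11,35] [40] [39] [19,30] → 6 storage units.
Total size 273 ft³; any packing needs at least ⌈273/50⌉ = 6 storage units.
So 6 is already optimal.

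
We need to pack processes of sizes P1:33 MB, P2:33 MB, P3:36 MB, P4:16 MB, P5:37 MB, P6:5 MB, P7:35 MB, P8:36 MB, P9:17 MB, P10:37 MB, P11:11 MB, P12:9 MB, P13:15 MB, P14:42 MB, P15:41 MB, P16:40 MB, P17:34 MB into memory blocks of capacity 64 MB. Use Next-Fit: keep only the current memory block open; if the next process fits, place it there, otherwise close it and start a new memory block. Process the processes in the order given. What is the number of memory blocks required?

11 memory blocks

Put P1 (33 MB) in memory block 1; 31 MB remain.
Put P2 (33 MB) in memory block 2; 31 MB remain.
Put P3 (36 MB) in memory block 3; 28 MB remain.
Put P4 (16 MB) in memory block 3; 12 MB remain.
Put P5 (37 MB) in memory block 4; 27 MB remain.
Put P6 (5 MB) in memory block 4; 22 MB remain.
Put P7 (35 MB) in memory block 5; 29 MB remain.
Put P8 (36 MB) in memory block 6; 28 MB remain.
Put P9 (17 MB) in memory block 6; 11 MB remain.
Put P10 (37 MB) in memory block 7; 27 MB remain.
Put P11 (11 MB) in memory block 7; 16 MB remain.
Put P12 (9 MB) in memory block 7; 7 MB remain.
Put P13 (15 MB) in memory block 8; 49 MB remain.
Put P14 (42 MB) in memory block 8; 7 MB remain.
Put P15 (41 MB) in memory block 9; 23 MB remain.
Put P16 (40 MB) in memory block 10; 24 MB remain.
Put P17 (34 MB) in memory block 11; 30 MB remain.
Final memory blocks: [33] [33] [36,16] [37,5] [35] [36,17] [37,11,9] [15,42] [41] [40] [34].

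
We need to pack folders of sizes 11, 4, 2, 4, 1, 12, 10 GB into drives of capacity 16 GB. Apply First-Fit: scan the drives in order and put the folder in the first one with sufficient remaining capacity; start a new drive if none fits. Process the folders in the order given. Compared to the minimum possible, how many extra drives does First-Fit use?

First-Fit: [11,4,1] [2,4,10] [12] → 3 drives.
Total size 44 GB; any packing needs at least ⌈44/16⌉ = 3 drives.
So 3 is already optimal.

0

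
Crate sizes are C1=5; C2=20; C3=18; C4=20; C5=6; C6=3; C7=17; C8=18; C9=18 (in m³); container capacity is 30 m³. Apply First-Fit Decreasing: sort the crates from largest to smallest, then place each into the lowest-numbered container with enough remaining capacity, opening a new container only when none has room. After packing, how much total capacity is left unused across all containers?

55

Sorted descending: 20, 20, 18, 18, 18, 17, 6, 5, 3.
Put 20 m³ in container 1; 10 m³ remain.
Put 20 m³ in container 2; 10 m³ remain.
Put 18 m³ in container 3; 12 m³ remain.
Put 18 m³ in container 4; 12 m³ remain.
Put 18 m³ in container 5; 12 m³ remain.
Put 17 m³ in container 6; 13 m³ remain.
Put 6 m³ in container 1; 4 m³ remain.
Put 5 m³ in container 2; 5 m³ remain.
Put 3 m³ in container 1; 1 m³ remain.
6 containers × 30 m³ = 180 m³; used 125 m³; unused 55 m³.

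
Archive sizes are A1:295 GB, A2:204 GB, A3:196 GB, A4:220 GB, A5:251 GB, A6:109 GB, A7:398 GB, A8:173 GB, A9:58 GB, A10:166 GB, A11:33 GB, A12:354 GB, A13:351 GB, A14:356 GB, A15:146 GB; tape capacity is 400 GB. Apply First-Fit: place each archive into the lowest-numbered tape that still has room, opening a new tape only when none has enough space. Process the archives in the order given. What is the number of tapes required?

tape 1: place A1 (295 GB), 105 GB left
tape 2: place A2 (204 GB), 196 GB left
tape 2: place A3 (196 GB), 0 GB left
tape 3: place A4 (220 GB), 180 GB left
tape 4: place A5 (251 GB), 149 GB left
tape 3: place A6 (109 GB), 71 GB left
tape 5: place A7 (398 GB), 2 GB left
tape 6: place A8 (173 GB), 227 GB left
tape 1: place A9 (58 GB), 47 GB left
tape 6: place A10 (166 GB), 61 GB left
tape 1: place A11 (33 GB), 14 GB left
tape 7: place A12 (354 GB), 46 GB left
tape 8: place A13 (351 GB), 49 GB left
tape 9: place A14 (356 GB), 44 GB left
tape 4: place A15 (146 GB), 3 GB left
Final tapes: [295,58,33] [204,196] [220,109] [251,146] [398] [173,166] [354] [351] [356].

9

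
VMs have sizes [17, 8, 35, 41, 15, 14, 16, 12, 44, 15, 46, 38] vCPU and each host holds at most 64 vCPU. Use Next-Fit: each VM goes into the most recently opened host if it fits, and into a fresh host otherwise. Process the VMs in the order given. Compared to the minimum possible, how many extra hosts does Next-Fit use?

1

Next-Fit: [17,8,35] [41,15] [14,16,12] [44,15] [46] [38] → 6 hosts.
Total size 301 vCPU; any packing needs at least ⌈301/64⌉ = 5 hosts.
An optimal packing achieves that bound: [46,17] [44,16] [41,15,8] [38,15] [35,14,12] → 5 hosts.
Excess: 6 − 5 = 1.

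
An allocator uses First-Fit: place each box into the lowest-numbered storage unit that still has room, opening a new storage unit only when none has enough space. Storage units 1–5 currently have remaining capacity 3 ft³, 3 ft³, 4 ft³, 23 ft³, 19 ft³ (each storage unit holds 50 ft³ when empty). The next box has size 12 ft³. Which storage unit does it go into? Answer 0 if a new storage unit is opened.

4

Storage units with room: storage unit 4 (23 ft³), storage unit 5 (19 ft³).
The first with room is storage unit 4.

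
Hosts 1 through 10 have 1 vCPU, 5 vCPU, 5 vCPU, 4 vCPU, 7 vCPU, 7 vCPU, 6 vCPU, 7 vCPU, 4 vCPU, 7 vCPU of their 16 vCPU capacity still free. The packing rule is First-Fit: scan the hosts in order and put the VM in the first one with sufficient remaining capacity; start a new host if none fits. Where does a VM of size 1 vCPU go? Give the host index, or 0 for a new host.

Hosts with room: host 1 (1 vCPU), host 2 (5 vCPU), host 3 (5 vCPU), host 4 (4 vCPU), host 5 (7 vCPU), host 6 (7 vCPU), host 7 (6 vCPU), host 8 (7 vCPU), host 9 (4 vCPU), host 10 (7 vCPU).
The first with room is host 1.

1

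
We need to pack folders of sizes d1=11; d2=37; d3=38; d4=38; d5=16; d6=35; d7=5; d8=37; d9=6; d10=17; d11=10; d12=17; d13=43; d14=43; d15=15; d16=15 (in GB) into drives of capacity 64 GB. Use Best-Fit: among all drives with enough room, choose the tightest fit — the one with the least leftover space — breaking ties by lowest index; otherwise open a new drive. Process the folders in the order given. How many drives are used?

7 drives

drive 1: place d1 (11 GB), 53 GB left
drive 1: place d2 (37 GB), 16 GB left
drive 2: place d3 (38 GB), 26 GB left
drive 3: place d4 (38 GB), 26 GB left
drive 1: place d5 (16 GB), 0 GB left
drive 4: place d6 (35 GB), 29 GB left
drive 2: place d7 (5 GB), 21 GB left
drive 5: place d8 (37 GB), 27 GB left
drive 2: place d9 (6 GB), 15 GB left
drive 3: place d10 (17 GB), 9 GB left
drive 2: place d11 (10 GB), 5 GB left
drive 5: place d12 (17 GB), 10 GB left
drive 6: place d13 (43 GB), 21 GB left
drive 7: place d14 (43 GB), 21 GB left
drive 6: place d15 (15 GB), 6 GB left
drive 7: place d16 (15 GB), 6 GB left
Final drives: [11,37,16] [38,5,6,10] [38,17] [35] [37,17] [43,15] [43,15].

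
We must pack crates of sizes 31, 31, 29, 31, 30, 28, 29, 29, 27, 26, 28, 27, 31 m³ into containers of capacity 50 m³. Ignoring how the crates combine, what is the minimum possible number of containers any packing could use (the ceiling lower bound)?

8

Total size = 31 + 31 + 29 + 31 + 30 + 28 + 29 + 29 + 27 + 26 + 28 + 27 + 31 = 377 m³.
⌈377 / 50⌉ = 8.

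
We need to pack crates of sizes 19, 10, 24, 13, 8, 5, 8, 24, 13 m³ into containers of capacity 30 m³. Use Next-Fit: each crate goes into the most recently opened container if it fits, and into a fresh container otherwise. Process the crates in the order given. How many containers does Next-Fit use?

container 1: place 19 m³, 11 m³ left
container 1: place 10 m³, 1 m³ left
container 2: place 24 m³, 6 m³ left
container 3: place 13 m³, 17 m³ left
container 3: place 8 m³, 9 m³ left
container 3: place 5 m³, 4 m³ left
container 4: place 8 m³, 22 m³ left
container 5: place 24 m³, 6 m³ left
container 6: place 13 m³, 17 m³ left

6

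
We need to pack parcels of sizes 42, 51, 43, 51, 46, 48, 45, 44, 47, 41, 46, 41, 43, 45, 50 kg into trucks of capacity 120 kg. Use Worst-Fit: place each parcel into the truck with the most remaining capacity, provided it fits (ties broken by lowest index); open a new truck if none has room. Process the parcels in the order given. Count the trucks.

truck 1: place 42 kg, 78 kg left
truck 1: place 51 kg, 27 kg left
truck 2: place 43 kg, 77 kg left
truck 2: place 51 kg, 26 kg left
truck 3: place 46 kg, 74 kg left
truck 3: place 48 kg, 26 kg left
truck 4: place 45 kg, 75 kg left
truck 4: place 44 kg, 31 kg left
truck 5: place 47 kg, 73 kg left
truck 5: place 41 kg, 32 kg left
truck 6: place 46 kg, 74 kg left
truck 6: place 41 kg, 33 kg left
truck 7: place 43 kg, 77 kg left
truck 7: place 45 kg, 32 kg left
truck 8: place 50 kg, 70 kg left

8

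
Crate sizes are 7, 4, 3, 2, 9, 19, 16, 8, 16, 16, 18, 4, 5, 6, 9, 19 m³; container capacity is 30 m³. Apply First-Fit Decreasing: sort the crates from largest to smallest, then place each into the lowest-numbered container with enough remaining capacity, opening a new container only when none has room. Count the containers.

6 containers

Sorted descending: 19, 19, 18, 16, 16, 16, 9, 9, 8, 7, 6, 5, 4, 4, 3, 2.
19 m³ → container 1 (remaining 11 m³)
19 m³ → container 2 (remaining 11 m³)
18 m³ → container 3 (remaining 12 m³)
16 m³ → container 4 (remaining 14 m³)
16 m³ → container 5 (remaining 14 m³)
16 m³ → container 6 (remaining 14 m³)
9 m³ → container 1 (remaining 2 m³)
9 m³ → container 2 (remaining 2 m³)
8 m³ → container 3 (remaining 4 m³)
7 m³ → container 4 (remaining 7 m³)
6 m³ → container 4 (remaining 1 m³)
5 m³ → container 5 (remaining 9 m³)
4 m³ → container 3 (remaining 0 m³)
4 m³ → container 5 (remaining 5 m³)
3 m³ → container 5 (remaining 2 m³)
2 m³ → container 1 (remaining 0 m³)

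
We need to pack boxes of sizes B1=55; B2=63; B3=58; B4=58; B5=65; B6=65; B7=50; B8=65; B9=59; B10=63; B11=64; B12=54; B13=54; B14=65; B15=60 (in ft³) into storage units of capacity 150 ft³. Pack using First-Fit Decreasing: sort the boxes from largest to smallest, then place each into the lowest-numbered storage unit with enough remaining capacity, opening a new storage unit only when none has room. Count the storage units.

Sorted descending: 65, 65, 65, 65, 64, 63, 63, 60, 59, 58, 58, 55, 54, 54, 50.
storage unit 1: place 65 ft³, 85 ft³ left
storage unit 1: place 65 ft³, 20 ft³ left
storage unit 2: place 65 ft³, 85 ft³ left
storage unit 2: place 65 ft³, 20 ft³ left
storage unit 3: place 64 ft³, 86 ft³ left
storage unit 3: place 63 ft³, 23 ft³ left
storage unit 4: place 63 ft³, 87 ft³ left
storage unit 4: place 60 ft³, 27 ft³ left
storage unit 5: place 59 ft³, 91 ft³ left
storage unit 5: place 58 ft³, 33 ft³ left
storage unit 6: place 58 ft³, 92 ft³ left
storage unit 6: place 55 ft³, 37 ft³ left
storage unit 7: place 54 ft³, 96 ft³ left
storage unit 7: place 54 ft³, 42 ft³ left
storage unit 8: place 50 ft³, 100 ft³ left

8 storage units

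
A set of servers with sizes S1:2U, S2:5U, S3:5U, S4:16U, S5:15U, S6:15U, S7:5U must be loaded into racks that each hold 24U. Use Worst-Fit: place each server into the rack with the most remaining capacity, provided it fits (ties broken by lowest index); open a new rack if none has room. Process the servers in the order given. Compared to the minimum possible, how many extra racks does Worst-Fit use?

1

Worst-Fit: [2,5,5,5] [16] [15] [15] → 4 racks.
Total size 63U; any packing needs at least ⌈63/24⌉ = 3 racks.
An optimal packing achieves that bound: [16,5,2] [15,5] [15,5] → 3 racks.
Excess: 4 − 3 = 1.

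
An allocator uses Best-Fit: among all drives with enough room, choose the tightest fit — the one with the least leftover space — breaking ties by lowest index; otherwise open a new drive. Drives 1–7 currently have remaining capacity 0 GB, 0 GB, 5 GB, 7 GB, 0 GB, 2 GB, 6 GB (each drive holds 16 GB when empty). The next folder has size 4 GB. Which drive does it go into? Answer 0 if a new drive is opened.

Drives with room: drive 3 (5 GB), drive 4 (7 GB), drive 7 (6 GB).
Tightest fit is drive 3 with 5 GB free.

3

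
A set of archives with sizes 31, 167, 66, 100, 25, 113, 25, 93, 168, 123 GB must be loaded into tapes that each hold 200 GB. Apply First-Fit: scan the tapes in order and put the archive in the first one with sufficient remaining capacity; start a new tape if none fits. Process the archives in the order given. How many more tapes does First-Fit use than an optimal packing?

1

First-Fit: [31,167] [66,100,25] [113,25] [93] [168] [123] → 6 tapes.
Total size 911 GB; any packing needs at least ⌈911/200⌉ = 5 tapes.
An optimal packing achieves that bound: [168,31] [167,25] [123,66] [113,25] [100,93] → 5 tapes.
Excess: 6 − 5 = 1.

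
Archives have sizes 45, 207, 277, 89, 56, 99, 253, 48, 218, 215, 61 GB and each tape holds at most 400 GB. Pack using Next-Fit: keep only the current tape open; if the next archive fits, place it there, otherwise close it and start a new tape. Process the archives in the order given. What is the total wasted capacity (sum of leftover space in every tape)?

Put 45 GB in tape 1; 355 GB remain.
Put 207 GB in tape 1; 148 GB remain.
Put 277 GB in tape 2; 123 GB remain.
Put 89 GB in tape 2; 34 GB remain.
Put 56 GB in tape 3; 344 GB remain.
Put 99 GB in tape 3; 245 GB remain.
Put 253 GB in tape 4; 147 GB remain.
Put 48 GB in tape 4; 99 GB remain.
Put 218 GB in tape 5; 182 GB remain.
Put 215 GB in tape 6; 185 GB remain.
Put 61 GB in tape 6; 124 GB remain.
6 tapes × 400 GB = 2400 GB; used 1568 GB; unused 832 GB.

832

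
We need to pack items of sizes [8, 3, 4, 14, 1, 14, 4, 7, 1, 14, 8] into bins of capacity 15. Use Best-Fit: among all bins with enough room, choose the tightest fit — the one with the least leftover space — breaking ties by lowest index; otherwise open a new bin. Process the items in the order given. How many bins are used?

6

8 → bin 1 (remaining 7)
3 → bin 1 (remaining 4)
4 → bin 1 (remaining 0)
14 → bin 2 (remaining 1)
1 → bin 2 (remaining 0)
14 → bin 3 (remaining 1)
4 → bin 4 (remaining 11)
7 → bin 4 (remaining 4)
1 → bin 3 (remaining 0)
14 → bin 5 (remaining 1)
8 → bin 6 (remaining 7)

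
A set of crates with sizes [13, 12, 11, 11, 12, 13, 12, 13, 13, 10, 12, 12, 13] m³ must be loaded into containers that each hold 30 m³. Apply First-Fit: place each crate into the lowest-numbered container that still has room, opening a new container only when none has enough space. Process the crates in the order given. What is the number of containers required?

Put 13 m³ in container 1; 17 m³ remain.
Put 12 m³ in container 1; 5 m³ remain.
Put 11 m³ in container 2; 19 m³ remain.
Put 11 m³ in container 2; 8 m³ remain.
Put 12 m³ in container 3; 18 m³ remain.
Put 13 m³ in container 3; 5 m³ remain.
Put 12 m³ in container 4; 18 m³ remain.
Put 13 m³ in container 4; 5 m³ remain.
Put 13 m³ in container 5; 17 m³ remain.
Put 10 m³ in container 5; 7 m³ remain.
Put 12 m³ in container 6; 18 m³ remain.
Put 12 m³ in container 6; 6 m³ remain.
Put 13 m³ in container 7; 17 m³ remain.

7 containers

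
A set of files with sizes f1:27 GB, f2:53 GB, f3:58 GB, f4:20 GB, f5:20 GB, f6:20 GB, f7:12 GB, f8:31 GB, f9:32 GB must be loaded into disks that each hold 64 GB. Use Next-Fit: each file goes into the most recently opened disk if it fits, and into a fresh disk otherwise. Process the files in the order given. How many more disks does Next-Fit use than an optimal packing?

Next-Fit: [27] [53] [58] [20,20,20] [12,31] [32] → 6 disks.
Total size 273 GB; any packing needs at least ⌈273/64⌉ = 5 disks.
An optimal packing achieves that bound: [58] [53] [32,31] [27,20,12] [20,20] → 5 disks.
Excess: 6 − 5 = 1.

1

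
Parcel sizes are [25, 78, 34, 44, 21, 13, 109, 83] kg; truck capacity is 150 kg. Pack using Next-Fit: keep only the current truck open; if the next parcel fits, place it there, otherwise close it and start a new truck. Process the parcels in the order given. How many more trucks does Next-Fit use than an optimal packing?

Next-Fit: [25,78,34] [44,21,13] [109] [83] → 4 trucks.
Total size 407 kg; any packing needs at least ⌈407/150⌉ = 3 trucks.
An optimal packing achieves that bound: [109,34] [83,44,21] [78,25,13] → 3 trucks.
Excess: 4 − 3 = 1.

1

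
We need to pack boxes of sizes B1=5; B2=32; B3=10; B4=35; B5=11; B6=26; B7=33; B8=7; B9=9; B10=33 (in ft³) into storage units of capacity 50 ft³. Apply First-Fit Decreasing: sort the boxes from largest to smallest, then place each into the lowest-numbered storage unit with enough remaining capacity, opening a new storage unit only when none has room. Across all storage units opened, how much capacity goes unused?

49

Sorted descending: 35, 33, 33, 32, 26, 11, 10, 9, 7, 5.
Put 35 ft³ in storage unit 1; 15 ft³ remain.
Put 33 ft³ in storage unit 2; 17 ft³ remain.
Put 33 ft³ in storage unit 3; 17 ft³ remain.
Put 32 ft³ in storage unit 4; 18 ft³ remain.
Put 26 ft³ in storage unit 5; 24 ft³ remain.
Put 11 ft³ in storage unit 1; 4 ft³ remain.
Put 10 ft³ in storage unit 2; 7 ft³ remain.
Put 9 ft³ in storage unit 3; 8 ft³ remain.
Put 7 ft³ in storage unit 2; 0 ft³ remain.
Put 5 ft³ in storage unit 3; 3 ft³ remain.
5 storage units × 50 ft³ = 250 ft³; used 201 ft³; unused 49 ft³.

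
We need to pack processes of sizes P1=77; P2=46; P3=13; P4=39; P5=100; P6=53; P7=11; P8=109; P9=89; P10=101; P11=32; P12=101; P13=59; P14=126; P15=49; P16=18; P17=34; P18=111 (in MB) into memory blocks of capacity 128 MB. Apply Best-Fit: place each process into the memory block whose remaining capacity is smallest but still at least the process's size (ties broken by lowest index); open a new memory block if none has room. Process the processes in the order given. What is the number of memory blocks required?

11 memory blocks

memory block 1: place P1 (77 MB), 51 MB left
memory block 1: place P2 (46 MB), 5 MB left
memory block 2: place P3 (13 MB), 115 MB left
memory block 2: place P4 (39 MB), 76 MB left
memory block 3: place P5 (100 MB), 28 MB left
memory block 2: place P6 (53 MB), 23 MB left
memory block 2: place P7 (11 MB), 12 MB left
memory block 4: place P8 (109 MB), 19 MB left
memory block 5: place P9 (89 MB), 39 MB left
memory block 6: place P10 (101 MB), 27 MB left
memory block 5: place P11 (32 MB), 7 MB left
memory block 7: place P12 (101 MB), 27 MB left
memory block 8: place P13 (59 MB), 69 MB left
memory block 9: place P14 (126 MB), 2 MB left
memory block 8: place P15 (49 MB), 20 MB left
memory block 4: place P16 (18 MB), 1 MB left
memory block 10: place P17 (34 MB), 94 MB left
memory block 11: place P18 (111 MB), 17 MB left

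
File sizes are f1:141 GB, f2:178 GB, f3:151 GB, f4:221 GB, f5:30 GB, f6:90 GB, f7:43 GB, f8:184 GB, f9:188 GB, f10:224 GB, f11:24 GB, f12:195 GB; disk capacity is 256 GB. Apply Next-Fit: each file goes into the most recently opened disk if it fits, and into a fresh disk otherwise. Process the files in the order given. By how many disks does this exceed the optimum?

1

Next-Fit: [141] [178] [151] [221,30] [90,43] [184] [188] [224,24] [195] → 9 disks.
8 files exceed 128 GB (half the capacity), and no two of those can share a disk, so at least 8 disks are needed.
An optimal packing achieves that bound: [224,30] [221,24] [195,43] [188] [184] [178] [151,90] [141] → 8 disks.
Excess: 9 − 8 = 1.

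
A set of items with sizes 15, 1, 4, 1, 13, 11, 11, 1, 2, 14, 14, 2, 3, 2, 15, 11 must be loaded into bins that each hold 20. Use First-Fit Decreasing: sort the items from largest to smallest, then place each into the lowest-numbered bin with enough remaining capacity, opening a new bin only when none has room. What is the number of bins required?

8

Sorted descending: 15, 15, 14, 14, 13, 11, 11, 11, 4, 3, 2, 2, 2, 1, 1, 1.
15 → bin 1 (remaining 5)
15 → bin 2 (remaining 5)
14 → bin 3 (remaining 6)
14 → bin 4 (remaining 6)
13 → bin 5 (remaining 7)
11 → bin 6 (remaining 9)
11 → bin 7 (remaining 9)
11 → bin 8 (remaining 9)
4 → bin 1 (remaining 1)
3 → bin 2 (remaining 2)
2 → bin 2 (remaining 0)
2 → bin 3 (remaining 4)
2 → bin 3 (remaining 2)
1 → bin 1 (remaining 0)
1 → bin 3 (remaining 1)
1 → bin 3 (remaining 0)
Final bins: [15,4,1] [15,3,2] [14,2,2,1,1] [14] [13] [11] [11] [11].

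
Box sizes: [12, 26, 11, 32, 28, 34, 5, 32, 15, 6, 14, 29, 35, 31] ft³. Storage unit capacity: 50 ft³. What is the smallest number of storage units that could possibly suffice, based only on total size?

7 storage units

Total size = 12 + 26 + 11 + 32 + 28 + 34 + 5 + 32 + 15 + 6 + 14 + 29 + 35 + 31 = 310 ft³.
⌈310 / 50⌉ = 7.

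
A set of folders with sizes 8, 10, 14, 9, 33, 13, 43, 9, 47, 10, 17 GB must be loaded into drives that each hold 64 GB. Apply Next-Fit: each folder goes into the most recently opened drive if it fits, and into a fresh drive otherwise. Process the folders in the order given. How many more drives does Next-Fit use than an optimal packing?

Next-Fit: [8,10,14,9] [33,13] [43,9] [47,10] [17] → 5 drives.
Total size 213 GB; any packing needs at least ⌈213/64⌉ = 4 drives.
An optimal packing achieves that bound: [47,17] [43,14] [33,13,10,8] [10,9,9] → 4 drives.
Excess: 5 − 4 = 1.

1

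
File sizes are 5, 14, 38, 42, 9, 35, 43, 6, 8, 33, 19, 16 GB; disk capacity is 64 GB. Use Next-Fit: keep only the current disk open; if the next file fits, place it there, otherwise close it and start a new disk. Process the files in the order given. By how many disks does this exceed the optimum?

Next-Fit: [5,14,38] [42,9] [35] [43,6,8] [33,19] [16] → 6 disks.
Total size 268 GB; any packing needs at least ⌈268/64⌉ = 5 disks.
An optimal packing achieves that bound: [43,19] [42,16,6] [38,14,9] [35,8,5] [33] → 5 disks.
Excess: 6 − 5 = 1.

1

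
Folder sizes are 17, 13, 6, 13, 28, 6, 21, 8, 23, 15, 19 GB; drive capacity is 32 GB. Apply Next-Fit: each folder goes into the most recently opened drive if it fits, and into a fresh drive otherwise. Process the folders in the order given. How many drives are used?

drive 1: place 17 GB, 15 GB left
drive 1: place 13 GB, 2 GB left
drive 2: place 6 GB, 26 GB left
drive 2: place 13 GB, 13 GB left
drive 3: place 28 GB, 4 GB left
drive 4: place 6 GB, 26 GB left
drive 4: place 21 GB, 5 GB left
drive 5: place 8 GB, 24 GB left
drive 5: place 23 GB, 1 GB left
drive 6: place 15 GB, 17 GB left
drive 7: place 19 GB, 13 GB left

7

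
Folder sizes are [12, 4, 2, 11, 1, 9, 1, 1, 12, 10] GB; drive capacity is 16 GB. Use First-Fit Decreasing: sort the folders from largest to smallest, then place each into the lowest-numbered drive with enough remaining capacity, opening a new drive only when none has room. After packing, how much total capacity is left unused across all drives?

17

Sorted descending: 12, 12, 11, 10, 9, 4, 2, 1, 1, 1.
Put 12 GB in drive 1; 4 GB remain.
Put 12 GB in drive 2; 4 GB remain.
Put 11 GB in drive 3; 5 GB remain.
Put 10 GB in drive 4; 6 GB remain.
Put 9 GB in drive 5; 7 GB remain.
Put 4 GB in drive 1; 0 GB remain.
Put 2 GB in drive 2; 2 GB remain.
Put 1 GB in drive 2; 1 GB remain.
Put 1 GB in drive 2; 0 GB remain.
Put 1 GB in drive 3; 4 GB remain.
5 drives × 16 GB = 80 GB; used 63 GB; unused 17 GB.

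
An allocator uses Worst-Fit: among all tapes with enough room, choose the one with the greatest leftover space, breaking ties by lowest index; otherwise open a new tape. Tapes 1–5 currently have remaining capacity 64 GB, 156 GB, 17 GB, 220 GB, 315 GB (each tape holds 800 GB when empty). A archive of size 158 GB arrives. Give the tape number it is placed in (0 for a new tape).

5

Tapes with room: tape 4 (220 GB), tape 5 (315 GB).
Most room is tape 5 with 315 GB free.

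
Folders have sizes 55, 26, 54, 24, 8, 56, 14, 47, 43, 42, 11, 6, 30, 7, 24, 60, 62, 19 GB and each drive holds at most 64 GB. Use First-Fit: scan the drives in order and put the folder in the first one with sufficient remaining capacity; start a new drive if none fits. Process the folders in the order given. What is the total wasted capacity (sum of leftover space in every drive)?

drive 1: place 55 GB, 9 GB left
drive 2: place 26 GB, 38 GB left
drive 3: place 54 GB, 10 GB left
drive 2: place 24 GB, 14 GB left
drive 1: place 8 GB, 1 GB left
drive 4: place 56 GB, 8 GB left
drive 2: place 14 GB, 0 GB left
drive 5: place 47 GB, 17 GB left
drive 6: place 43 GB, 21 GB left
drive 7: place 42 GB, 22 GB left
drive 5: place 11 GB, 6 GB left
drive 3: place 6 GB, 4 GB left
drive 8: place 30 GB, 34 GB left
drive 4: place 7 GB, 1 GB left
drive 8: place 24 GB, 10 GB left
drive 9: place 60 GB, 4 GB left
drive 10: place 62 GB, 2 GB left
drive 6: place 19 GB, 2 GB left
10 drives × 64 GB = 640 GB; used 588 GB; unused 52 GB.

52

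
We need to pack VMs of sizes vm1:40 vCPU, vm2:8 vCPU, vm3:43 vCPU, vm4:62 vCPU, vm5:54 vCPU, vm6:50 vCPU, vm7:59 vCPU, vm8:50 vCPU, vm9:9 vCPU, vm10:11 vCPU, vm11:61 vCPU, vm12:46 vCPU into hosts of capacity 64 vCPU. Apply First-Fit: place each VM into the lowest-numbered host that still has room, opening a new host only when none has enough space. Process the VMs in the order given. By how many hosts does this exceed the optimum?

First-Fit: [40,8,9] [43,11] [62] [54] [50] [59] [50] [61] [46] → 9 hosts.
9 VMs exceed 32 vCPU (half the capacity), and no two of those can share a host, so at least 9 hosts are needed.
So 9 is already optimal.

0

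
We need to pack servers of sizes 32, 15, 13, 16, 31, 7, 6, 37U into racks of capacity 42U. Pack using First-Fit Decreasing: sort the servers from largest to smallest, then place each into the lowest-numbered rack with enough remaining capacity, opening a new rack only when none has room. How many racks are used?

Sorted descending: 37, 32, 31, 16, 15, 13, 7, 6.
37U → rack 1 (remaining 5U)
32U → rack 2 (remaining 10U)
31U → rack 3 (remaining 11U)
16U → rack 4 (remaining 26U)
15U → rack 4 (remaining 11U)
13U → rack 5 (remaining 29U)
7U → rack 2 (remaining 3U)
6U → rack 3 (remaining 5U)

5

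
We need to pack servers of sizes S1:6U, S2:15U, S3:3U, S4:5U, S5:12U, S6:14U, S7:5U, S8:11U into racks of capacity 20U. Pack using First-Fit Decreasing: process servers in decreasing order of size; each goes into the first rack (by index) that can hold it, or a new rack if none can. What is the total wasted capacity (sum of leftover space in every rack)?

9

Sorted descending: 15, 14, 12, 11, 6, 5, 5, 3.
15U → rack 1 (remaining 5U)
14U → rack 2 (remaining 6U)
12U → rack 3 (remaining 8U)
11U → rack 4 (remaining 9U)
6U → rack 2 (remaining 0U)
5U → rack 1 (remaining 0U)
5U → rack 3 (remaining 3U)
3U → rack 3 (remaining 0U)
4 racks × 20U = 80U; used 71U; unused 9U.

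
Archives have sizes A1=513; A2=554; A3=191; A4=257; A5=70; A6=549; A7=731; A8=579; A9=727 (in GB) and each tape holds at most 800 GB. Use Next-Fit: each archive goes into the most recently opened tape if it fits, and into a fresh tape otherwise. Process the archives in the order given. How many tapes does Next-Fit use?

7

A1 (513 GB) → tape 1 (remaining 287 GB)
A2 (554 GB) → tape 2 (remaining 246 GB)
A3 (191 GB) → tape 2 (remaining 55 GB)
A4 (257 GB) → tape 3 (remaining 543 GB)
A5 (70 GB) → tape 3 (remaining 473 GB)
A6 (549 GB) → tape 4 (remaining 251 GB)
A7 (731 GB) → tape 5 (remaining 69 GB)
A8 (579 GB) → tape 6 (remaining 221 GB)
A9 (727 GB) → tape 7 (remaining 73 GB)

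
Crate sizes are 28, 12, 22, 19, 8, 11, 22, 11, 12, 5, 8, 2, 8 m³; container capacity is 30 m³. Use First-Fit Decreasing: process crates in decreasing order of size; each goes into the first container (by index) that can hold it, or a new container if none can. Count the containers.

6 containers

Sorted descending: 28, 22, 22, 19, 12, 12, 11, 11, 8, 8, 8, 5, 2.
container 1: place 28 m³, 2 m³ left
container 2: place 22 m³, 8 m³ left
container 3: place 22 m³, 8 m³ left
container 4: place 19 m³, 11 m³ left
container 5: place 12 m³, 18 m³ left
container 5: place 12 m³, 6 m³ left
container 4: place 11 m³, 0 m³ left
container 6: place 11 m³, 19 m³ left
container 2: place 8 m³, 0 m³ left
container 3: place 8 m³, 0 m³ left
container 6: place 8 m³, 11 m³ left
container 5: place 5 m³, 1 m³ left
container 1: place 2 m³, 0 m³ left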